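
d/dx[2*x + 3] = 2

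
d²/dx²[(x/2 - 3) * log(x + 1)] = (x + 8)/(2*x^2 + 4*x + 2)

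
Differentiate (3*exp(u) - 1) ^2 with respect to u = 18*exp(2*u) - 6*exp(u)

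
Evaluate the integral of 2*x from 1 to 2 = 3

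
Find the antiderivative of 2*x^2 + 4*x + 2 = 2*x^3/3 + 2*x^2 + 2*x + C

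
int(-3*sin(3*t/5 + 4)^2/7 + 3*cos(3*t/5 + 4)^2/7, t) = 5*sin(6*t/5 + 8)/14 + C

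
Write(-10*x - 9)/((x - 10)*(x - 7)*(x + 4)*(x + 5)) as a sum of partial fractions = -41/(180*(x + 5)) + 31/(154*(x + 4)) + 79/(396*(x - 7)) - 109/(630*(x - 10))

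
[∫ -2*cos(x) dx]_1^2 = -2*sin(2) + 2*sin(1)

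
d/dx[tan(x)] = cos(x)^(-2)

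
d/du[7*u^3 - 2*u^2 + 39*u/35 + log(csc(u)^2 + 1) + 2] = (21*u^2*sin(u)^2 + 21*u^2 - 4*u*sin(u)^2 - 4*u + 39*sin(u)^2/35 + 39/35 - 2*cos(u)/sin(u))/(sin(u)^2 + 1)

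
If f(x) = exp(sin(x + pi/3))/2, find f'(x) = exp(sin(x + pi/3))*cos(x + pi/3)/2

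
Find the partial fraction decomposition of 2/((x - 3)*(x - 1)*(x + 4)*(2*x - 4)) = -1/(210*(x + 4)) + 1/(10*(x - 1)) - 1/(6*(x - 2)) + 1/(14*(x - 3))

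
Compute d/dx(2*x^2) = 4*x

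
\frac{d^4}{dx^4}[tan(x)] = 24*tan(x)^5 + 40*tan(x)^3 + 16*tan(x)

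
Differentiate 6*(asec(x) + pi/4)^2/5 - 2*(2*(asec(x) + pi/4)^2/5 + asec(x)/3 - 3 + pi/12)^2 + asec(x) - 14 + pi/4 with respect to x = (-576*asec(x)^3 - 432*pi*asec(x)^2 - 720*asec(x)^2 - 360*pi*asec(x) - 108*pi^2*asec(x) + 5200*asec(x) - 45*pi^2 - 9*pi^3 + 2250 + 1300*pi)/(450*x^2*sqrt(1 - 1/x^2))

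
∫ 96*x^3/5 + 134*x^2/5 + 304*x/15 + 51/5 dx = 24*x^4/5 + 134*x^3/15 + 152*x^2/15 + 51*x/5 + C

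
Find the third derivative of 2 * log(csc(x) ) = -4*cos(x)/sin(x)^3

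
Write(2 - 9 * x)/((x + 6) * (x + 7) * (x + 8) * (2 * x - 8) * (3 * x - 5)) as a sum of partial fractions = 81/(18676*(3*x - 5)) + 37/(696*(x + 8)) - 5/(44*(x + 7)) + 7/(115*(x + 6)) - 17/(9240*(x - 4))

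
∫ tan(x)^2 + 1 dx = tan(x) + C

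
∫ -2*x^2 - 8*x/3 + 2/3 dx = -2*x^3/3 - 4*x^2/3 + 2*x/3 + C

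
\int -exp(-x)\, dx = exp(-x) + C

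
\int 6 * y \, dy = 3*y^2 + C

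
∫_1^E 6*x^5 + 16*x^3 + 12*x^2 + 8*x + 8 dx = -25 + (2 + 2*E + exp(3))^2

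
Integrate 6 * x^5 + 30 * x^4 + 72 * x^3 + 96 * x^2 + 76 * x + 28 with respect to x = x^6 + 6*x^5 + 18*x^4 + 32*x^3 + 38*x^2 + 28*x + C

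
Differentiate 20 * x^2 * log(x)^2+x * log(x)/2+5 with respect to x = 40*x*log(x)^2 + 40*x*log(x) + log(x)/2 + 1/2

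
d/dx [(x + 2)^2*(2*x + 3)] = 6*x^2 + 22*x + 20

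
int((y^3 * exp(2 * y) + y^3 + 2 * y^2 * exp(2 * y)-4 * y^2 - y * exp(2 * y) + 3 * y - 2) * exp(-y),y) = 2*(y^3 - y^2 + y - 1)*sinh(y) + C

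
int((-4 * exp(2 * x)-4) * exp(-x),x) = -8*sinh(x) + C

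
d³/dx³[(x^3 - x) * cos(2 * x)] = 8*x^3*sin(2*x) - 36*x^2*cos(2*x) - 44*x*sin(2*x) + 18*cos(2*x)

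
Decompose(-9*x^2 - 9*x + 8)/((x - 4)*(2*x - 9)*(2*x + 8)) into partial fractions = -859/(34*(2*x - 9)) - 25/(68*(x + 4)) + 43/(4*(x - 4))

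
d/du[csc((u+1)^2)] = -4*(u + 1)*cos(u^2 + 2*u + 1)/(1 - cos(2*u^2 + 4*u + 2))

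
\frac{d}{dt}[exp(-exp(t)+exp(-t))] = (-exp(2*t) - 1)*exp(-t - exp(t) + exp(-t))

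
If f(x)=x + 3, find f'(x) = 1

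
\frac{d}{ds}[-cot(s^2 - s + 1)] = (2*s - 1)/sin(s^2 - s + 1)^2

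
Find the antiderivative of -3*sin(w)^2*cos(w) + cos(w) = sin(w)*cos(w)^2 + C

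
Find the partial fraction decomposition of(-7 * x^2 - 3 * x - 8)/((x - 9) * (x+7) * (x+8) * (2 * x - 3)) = 226/(4845*(2*x - 3)) + 432/(323*(x + 8)) - 165/(136*(x + 7)) - 301/(2040*(x - 9))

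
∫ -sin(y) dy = cos(y) + C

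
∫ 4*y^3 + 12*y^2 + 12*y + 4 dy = y^4 + 4*y^3 + 6*y^2 + 4*y + C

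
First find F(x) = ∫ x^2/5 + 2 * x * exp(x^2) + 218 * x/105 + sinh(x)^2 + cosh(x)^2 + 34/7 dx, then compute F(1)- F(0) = sinh(2)/2 + E + 521/105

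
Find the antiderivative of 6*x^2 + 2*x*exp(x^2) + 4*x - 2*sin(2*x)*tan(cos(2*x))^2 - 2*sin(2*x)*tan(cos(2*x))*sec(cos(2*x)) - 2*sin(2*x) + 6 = 2*x^3 + 2*x^2 + 6*x + exp(x^2) + tan(cos(2*x)) + sec(cos(2*x)) + C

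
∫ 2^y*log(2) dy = 2^y + C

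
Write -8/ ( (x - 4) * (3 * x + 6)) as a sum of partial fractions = 4/(9*(x + 2)) - 4/(9*(x - 4))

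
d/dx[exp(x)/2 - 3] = exp(x)/2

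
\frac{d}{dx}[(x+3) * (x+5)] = 2*x + 8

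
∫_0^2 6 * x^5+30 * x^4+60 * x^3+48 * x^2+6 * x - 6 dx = 624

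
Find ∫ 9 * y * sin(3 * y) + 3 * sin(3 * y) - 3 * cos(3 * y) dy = (-3*y - 1)*cos(3*y) + C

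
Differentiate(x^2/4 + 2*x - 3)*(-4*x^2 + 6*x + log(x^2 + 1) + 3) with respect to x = (-8*x^5 - 39*x^4 + x^3*log(x^2 + 1) + 92*x^3 + 4*x^2*log(x^2 + 1) - 55*x^2 + x*log(x^2 + 1) + 87*x + 4*log(x^2 + 1) - 24)/(2*x^2 + 2)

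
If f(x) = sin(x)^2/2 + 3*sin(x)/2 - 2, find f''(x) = -3*sin(x)/2 + cos(2*x)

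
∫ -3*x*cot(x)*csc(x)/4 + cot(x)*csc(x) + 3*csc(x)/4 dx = (3*x/4 - 1)*csc(x) + C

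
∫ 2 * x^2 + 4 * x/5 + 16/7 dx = 2*x^3/3 + 2*x^2/5 + 16*x/7 + C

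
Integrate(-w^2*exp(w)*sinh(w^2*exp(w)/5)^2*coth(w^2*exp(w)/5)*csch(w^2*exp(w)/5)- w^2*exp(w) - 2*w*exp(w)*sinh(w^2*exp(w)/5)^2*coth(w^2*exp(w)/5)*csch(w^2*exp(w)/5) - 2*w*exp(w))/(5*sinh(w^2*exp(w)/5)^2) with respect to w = coth(w^2*exp(w)/5) + csch(w^2*exp(w)/5) + C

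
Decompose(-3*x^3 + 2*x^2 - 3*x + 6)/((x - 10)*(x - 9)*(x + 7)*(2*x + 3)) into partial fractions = 67/(1771*(2*x + 3)) - 577/(1496*(x + 7)) + 341/(56*(x - 9)) - 2824/(391*(x - 10))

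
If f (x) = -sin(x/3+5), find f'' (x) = sin(x/3 + 5)/9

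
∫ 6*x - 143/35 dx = 3*x^2 - 143*x/35 + C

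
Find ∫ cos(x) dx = sin(x) + C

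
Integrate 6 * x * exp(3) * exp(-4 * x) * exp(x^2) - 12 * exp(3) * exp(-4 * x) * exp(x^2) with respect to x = 3*exp((x - 2)^2 - 1) + C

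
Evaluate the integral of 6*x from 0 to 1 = 3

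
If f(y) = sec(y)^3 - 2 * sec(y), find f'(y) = (-2 + 3/cos(y)^2)*sin(y)/cos(y)^2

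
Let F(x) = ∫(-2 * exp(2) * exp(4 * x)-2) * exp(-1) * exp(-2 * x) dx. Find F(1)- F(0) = -exp(3) - exp(-1) + exp(-3) + E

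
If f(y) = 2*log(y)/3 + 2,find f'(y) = 2/(3*y)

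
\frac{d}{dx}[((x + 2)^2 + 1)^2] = 4*x^3 + 24*x^2 + 52*x + 40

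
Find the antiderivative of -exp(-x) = exp(-x) + C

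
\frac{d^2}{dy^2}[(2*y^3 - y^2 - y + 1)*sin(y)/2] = -y^3*sin(y) + y^2*sin(y)/2 + 6*y^2*cos(y) + 13*y*sin(y)/2 - 2*y*cos(y) - 3*sin(y)/2 - cos(y)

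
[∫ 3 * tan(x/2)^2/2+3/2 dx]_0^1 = 3*tan(1/2)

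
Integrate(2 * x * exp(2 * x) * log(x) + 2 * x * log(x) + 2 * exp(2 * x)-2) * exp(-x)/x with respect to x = 4*log(x)*sinh(x) + C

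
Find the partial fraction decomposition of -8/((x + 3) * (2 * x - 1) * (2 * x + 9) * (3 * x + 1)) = 27/(125*(3*x + 1)) + 16/(375*(2*x + 9)) - 16/(175*(2*x - 1)) - 1/(21*(x + 3))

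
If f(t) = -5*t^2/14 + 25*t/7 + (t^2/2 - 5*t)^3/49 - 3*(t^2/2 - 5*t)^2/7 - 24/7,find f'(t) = 3*t^5/196 - 75*t^4/196 + 129*t^3/49 - 60*t^2/49 - 155*t/7 + 25/7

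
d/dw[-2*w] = -2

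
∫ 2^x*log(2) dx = 2^x + C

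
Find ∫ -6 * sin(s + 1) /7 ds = 6*cos(s + 1)/7 + C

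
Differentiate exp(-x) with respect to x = -exp(-x)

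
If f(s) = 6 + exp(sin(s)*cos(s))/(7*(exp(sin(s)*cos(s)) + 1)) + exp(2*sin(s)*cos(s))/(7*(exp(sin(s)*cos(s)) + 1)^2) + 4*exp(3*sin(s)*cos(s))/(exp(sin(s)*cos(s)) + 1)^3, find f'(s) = (87*exp(3*sin(2*s)/2) + exp(sin(2*s)/2) + 4*exp(sin(2*s)))*cos(2*s)/(7*(exp(sin(2*s)/2) + 1)^4)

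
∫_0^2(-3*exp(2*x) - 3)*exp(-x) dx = -3*exp(2) + 3*exp(-2)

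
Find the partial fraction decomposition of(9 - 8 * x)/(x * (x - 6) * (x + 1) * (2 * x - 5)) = 88/(245*(2*x - 5)) - 17/(49*(x + 1)) - 13/(98*(x - 6)) + 3/(10*x)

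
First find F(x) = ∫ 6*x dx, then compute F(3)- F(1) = 24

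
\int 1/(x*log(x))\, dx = log(log(x)) + C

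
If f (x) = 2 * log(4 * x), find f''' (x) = 4/x^3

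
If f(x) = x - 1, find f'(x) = 1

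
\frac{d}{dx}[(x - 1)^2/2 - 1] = x - 1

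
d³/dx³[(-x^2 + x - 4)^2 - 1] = 24*x - 12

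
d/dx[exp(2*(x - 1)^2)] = 4*x*exp(2*x^2 - 4*x + 2) - 4*exp(2*x^2 - 4*x + 2)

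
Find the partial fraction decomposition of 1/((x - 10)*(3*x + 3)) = -1/(33*(x + 1)) + 1/(33*(x - 10))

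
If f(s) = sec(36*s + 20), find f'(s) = 36*tan(36*s + 20)*sec(36*s + 20)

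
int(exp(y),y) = exp(y) + C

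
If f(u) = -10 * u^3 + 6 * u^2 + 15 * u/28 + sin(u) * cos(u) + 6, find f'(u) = -30*u^2 + 12*u + cos(2*u) + 15/28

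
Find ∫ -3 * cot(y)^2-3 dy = 3*cot(y) + C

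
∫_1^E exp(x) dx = -E + exp(E)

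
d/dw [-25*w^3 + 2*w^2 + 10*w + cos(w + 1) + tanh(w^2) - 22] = -75*w^2 - 2*w*tanh(w^2)^2 + 6*w - sin(w + 1) + 10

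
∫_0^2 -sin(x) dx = -1 + cos(2)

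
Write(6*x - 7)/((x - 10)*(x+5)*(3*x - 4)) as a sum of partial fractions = -9/(494*(3*x - 4)) - 37/(285*(x + 5)) + 53/(390*(x - 10))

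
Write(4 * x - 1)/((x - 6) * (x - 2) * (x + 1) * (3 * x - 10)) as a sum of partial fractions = -333/(416*(3*x - 10)) + 5/(273*(x + 1)) + 7/(48*(x - 2)) + 23/(224*(x - 6))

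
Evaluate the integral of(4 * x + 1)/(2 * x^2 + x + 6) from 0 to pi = -log(6) + log(pi + 6 + 2*pi^2)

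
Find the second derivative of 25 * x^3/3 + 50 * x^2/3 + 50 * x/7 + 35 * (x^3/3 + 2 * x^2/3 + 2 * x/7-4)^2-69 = 350*x^4/3 + 2800*x^3/9 + 800*x^2/3 - 430*x - 2340/7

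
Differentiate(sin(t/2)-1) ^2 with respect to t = sin(t)/2 - cos(t/2)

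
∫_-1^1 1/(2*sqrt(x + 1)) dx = sqrt(2)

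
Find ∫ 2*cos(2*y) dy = sin(2*y) + C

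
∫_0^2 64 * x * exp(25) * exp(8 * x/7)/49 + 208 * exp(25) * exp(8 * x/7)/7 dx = -25*exp(25) + 191*exp(191/7)/7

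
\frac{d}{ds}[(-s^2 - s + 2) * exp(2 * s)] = -2*s^2*exp(2*s) - 4*s*exp(2*s) + 3*exp(2*s)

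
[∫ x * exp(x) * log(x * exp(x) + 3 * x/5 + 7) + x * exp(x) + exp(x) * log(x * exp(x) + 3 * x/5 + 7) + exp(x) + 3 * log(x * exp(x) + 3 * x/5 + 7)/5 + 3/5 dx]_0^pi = -7*log(7) + (3*pi/5 + 7 + pi*exp(pi))*log(3*pi/5 + 7 + pi*exp(pi))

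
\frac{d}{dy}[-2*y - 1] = -2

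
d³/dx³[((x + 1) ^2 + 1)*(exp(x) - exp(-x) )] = (x^2*exp(2*x) + x^2 + 8*x*exp(2*x) - 4*x + 14*exp(2*x) + 2)*exp(-x)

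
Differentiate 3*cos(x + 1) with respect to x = -3*sin(x + 1)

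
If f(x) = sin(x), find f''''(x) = sin(x)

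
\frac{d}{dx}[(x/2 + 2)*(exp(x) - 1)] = x*exp(x)/2 + 5*exp(x)/2 - 1/2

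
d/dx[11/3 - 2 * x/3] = -2/3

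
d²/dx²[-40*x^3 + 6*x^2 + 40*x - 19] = 12 - 240*x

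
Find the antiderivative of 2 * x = x^2 + C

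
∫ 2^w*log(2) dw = 2^w + C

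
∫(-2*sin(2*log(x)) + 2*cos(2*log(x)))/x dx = sqrt(2)*sin(2*log(x) + pi/4) + C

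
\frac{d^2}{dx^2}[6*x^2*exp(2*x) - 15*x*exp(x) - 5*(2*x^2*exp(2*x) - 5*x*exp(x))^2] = -320*x^4*exp(4*x) - 640*x^3*exp(4*x) + 900*x^3*exp(3*x) - 240*x^2*exp(4*x) + 1800*x^2*exp(3*x) - 476*x^2*exp(2*x) + 600*x*exp(3*x) - 952*x*exp(2*x) - 15*x*exp(x) - 238*exp(2*x) - 30*exp(x)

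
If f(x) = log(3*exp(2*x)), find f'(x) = 2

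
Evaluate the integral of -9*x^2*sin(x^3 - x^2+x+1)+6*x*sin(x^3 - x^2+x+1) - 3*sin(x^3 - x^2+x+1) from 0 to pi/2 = -3*sin(-pi^2/4 + 1 + pi^3/8) - 3*cos(1)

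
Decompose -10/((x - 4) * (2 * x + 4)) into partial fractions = 5/(6*(x + 2)) - 5/(6*(x - 4))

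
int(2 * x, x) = x^2 + C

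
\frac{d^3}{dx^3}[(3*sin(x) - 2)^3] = 9*(48*sin(x) + 81*cos(x)^2 - 67)*cos(x)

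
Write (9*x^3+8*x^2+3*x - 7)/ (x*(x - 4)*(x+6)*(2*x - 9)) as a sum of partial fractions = 7909/(189*(2*x - 9)) + 1681/(1260*(x + 6)) - 709/(40*(x - 4)) - 7/(216*x)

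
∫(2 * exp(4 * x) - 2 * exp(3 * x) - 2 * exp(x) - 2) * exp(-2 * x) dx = (-(1 - exp(x))*exp(x) - 1)^2*exp(-2*x) + C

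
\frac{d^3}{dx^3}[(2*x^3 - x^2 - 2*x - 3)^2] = 480*x^3 - 240*x^2 - 168*x - 48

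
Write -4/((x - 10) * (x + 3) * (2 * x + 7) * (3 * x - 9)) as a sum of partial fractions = 32/(1053*(2*x + 7)) - 2/(117*(x + 3)) + 2/(819*(x - 3)) - 4/(7371*(x - 10))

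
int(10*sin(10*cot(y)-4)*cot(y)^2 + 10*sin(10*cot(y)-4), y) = cos(10*cot(y) - 4) + C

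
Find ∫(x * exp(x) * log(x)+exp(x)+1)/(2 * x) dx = (exp(x) + 1)*log(x)/2 + C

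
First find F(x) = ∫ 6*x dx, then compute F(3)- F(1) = 24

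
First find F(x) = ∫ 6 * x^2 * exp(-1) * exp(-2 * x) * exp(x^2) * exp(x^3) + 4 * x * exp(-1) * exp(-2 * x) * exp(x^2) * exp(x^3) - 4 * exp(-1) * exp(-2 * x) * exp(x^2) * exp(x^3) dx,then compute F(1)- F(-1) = -2*E + 2*exp(-1)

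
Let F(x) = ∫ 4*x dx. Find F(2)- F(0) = 8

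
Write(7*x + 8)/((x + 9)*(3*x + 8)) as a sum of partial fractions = -32/(19*(3*x + 8)) + 55/(19*(x + 9))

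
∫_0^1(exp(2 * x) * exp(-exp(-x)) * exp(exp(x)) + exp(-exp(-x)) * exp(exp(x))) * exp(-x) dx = -1 + exp(E - exp(-1))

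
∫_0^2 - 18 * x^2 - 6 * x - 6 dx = -72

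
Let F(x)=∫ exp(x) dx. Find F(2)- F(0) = -1 + exp(2)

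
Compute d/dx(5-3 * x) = -3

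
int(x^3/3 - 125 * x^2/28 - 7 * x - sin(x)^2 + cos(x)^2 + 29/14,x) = x^4/12 - 125*x^3/84 - 7*x^2/2 + 29*x/14 + sin(2*x)/2 + C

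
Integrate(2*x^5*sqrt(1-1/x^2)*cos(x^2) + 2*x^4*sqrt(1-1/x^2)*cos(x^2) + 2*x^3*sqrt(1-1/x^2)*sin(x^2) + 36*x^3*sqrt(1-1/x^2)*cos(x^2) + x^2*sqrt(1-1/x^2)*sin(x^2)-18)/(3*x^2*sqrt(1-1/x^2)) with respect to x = (x^2 + x + 18)*sin(x^2)/3 + 6*acsc(x) + C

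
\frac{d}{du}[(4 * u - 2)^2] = 32*u - 16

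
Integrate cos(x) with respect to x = sin(x) + C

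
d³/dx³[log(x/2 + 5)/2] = 1/(x^3 + 30*x^2 + 300*x + 1000)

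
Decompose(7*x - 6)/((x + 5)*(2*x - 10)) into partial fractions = 41/(20*(x + 5)) + 29/(20*(x - 5))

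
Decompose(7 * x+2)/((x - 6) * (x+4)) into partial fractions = 13/(5*(x + 4)) + 22/(5*(x - 6))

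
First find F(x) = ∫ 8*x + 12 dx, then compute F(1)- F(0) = 16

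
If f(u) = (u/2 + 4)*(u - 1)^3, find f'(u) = 2*u^3 + 15*u^2/2 - 21*u + 23/2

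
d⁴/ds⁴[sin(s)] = sin(s)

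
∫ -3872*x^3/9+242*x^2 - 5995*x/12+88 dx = -968*x^4/9 + 242*x^3/3 - 5995*x^2/24 + 88*x + C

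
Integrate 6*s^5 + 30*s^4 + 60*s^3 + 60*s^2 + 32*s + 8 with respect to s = s^6 + 6*s^5 + 15*s^4 + 20*s^3 + 16*s^2 + 8*s + C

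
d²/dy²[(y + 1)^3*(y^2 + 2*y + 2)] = 20*y^3 + 60*y^2 + 66*y + 26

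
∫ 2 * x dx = x^2 + C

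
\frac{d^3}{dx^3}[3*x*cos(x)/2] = 3*x*sin(x)/2 - 9*cos(x)/2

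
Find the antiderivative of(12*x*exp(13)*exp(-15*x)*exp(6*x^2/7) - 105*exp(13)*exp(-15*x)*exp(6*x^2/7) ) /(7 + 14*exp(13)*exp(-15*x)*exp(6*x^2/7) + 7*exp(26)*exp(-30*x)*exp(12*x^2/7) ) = exp(6*x^2/7 - 15*x + 13)/(exp(6*x^2/7 - 15*x + 13) + 1) + C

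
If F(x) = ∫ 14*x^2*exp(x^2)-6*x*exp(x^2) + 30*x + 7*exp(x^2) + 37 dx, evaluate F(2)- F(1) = -4*E + 82 + 11*exp(4)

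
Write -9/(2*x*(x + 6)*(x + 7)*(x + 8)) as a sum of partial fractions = 9/(32*(x + 8)) - 9/(14*(x + 7)) + 3/(8*(x + 6)) - 3/(224*x)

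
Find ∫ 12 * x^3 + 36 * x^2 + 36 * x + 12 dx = 3*x^4 + 12*x^3 + 18*x^2 + 12*x + C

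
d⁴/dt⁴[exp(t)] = exp(t)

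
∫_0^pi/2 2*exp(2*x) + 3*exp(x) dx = -5 + exp(pi/2) + (1 + exp(pi/2))^2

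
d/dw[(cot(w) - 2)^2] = 2*(2 - cos(w)/sin(w))/sin(w)^2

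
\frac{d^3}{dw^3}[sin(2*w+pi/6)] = -8*cos(2*w + pi/6)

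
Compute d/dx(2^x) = 2^x*log(2)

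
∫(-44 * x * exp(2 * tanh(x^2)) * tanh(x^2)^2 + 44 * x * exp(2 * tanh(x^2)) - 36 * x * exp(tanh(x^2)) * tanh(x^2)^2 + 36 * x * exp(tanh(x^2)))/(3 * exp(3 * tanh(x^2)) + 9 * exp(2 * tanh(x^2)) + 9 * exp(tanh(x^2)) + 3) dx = (35*exp(2*tanh(x^2)) + 48*exp(tanh(x^2)) + 15)/(3*(exp(tanh(x^2)) + 1)^2) + C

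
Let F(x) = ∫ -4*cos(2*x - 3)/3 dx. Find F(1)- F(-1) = 2*sin(1)/3 - 2*sin(5)/3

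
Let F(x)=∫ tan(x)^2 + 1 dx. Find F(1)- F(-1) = 2*tan(1)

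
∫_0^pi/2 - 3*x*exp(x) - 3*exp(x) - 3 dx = -3*pi*(1 + exp(pi/2))/2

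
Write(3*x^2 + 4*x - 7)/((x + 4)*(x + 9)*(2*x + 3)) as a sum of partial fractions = -1/(3*(2*x + 3)) + 8/(3*(x + 9)) - 1/(x + 4)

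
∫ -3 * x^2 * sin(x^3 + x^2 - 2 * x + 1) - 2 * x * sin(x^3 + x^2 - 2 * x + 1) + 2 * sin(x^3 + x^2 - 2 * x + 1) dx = cos(x^3 + x^2 - 2*x + 1) + C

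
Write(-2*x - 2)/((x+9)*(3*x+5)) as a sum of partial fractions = 2/(11*(3*x + 5)) - 8/(11*(x + 9))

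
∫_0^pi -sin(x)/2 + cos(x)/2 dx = -1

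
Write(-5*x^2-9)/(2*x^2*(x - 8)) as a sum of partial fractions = -329/(128*(x - 8)) + 9/(128*x) + 9/(16*x^2)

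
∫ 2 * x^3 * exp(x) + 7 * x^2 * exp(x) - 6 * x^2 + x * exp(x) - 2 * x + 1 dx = (exp(x) - 1)*(2*x^3 + x^2 - x + 1) + C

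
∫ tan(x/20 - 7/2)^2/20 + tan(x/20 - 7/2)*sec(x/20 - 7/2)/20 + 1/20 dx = tan(x/20 - 7/2) + sec(x/20 - 7/2) + C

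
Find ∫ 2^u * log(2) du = 2^u + C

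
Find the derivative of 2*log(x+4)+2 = 2/(x + 4)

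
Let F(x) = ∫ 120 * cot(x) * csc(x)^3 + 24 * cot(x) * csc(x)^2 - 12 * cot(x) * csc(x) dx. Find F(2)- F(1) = -40*csc(2)^3 - 12*csc(2)^2 - 12*csc(1) + 12*csc(2) + 12*csc(1)^2 + 40*csc(1)^3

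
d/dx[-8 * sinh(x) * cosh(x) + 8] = -8*cosh(2*x)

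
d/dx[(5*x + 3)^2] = 50*x + 30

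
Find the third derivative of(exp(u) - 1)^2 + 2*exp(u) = 8*exp(2*u)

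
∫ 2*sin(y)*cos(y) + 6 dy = 6*y + sin(y)^2 + C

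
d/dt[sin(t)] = cos(t)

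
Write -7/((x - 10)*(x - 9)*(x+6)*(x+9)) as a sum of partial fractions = 7/(1026*(x + 9)) - 7/(720*(x + 6)) + 7/(270*(x - 9)) - 7/(304*(x - 10))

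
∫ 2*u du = u^2 + C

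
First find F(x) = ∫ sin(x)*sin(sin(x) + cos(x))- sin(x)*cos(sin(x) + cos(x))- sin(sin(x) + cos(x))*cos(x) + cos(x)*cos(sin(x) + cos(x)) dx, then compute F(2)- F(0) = sqrt(2)*(-sin(pi/4 + 1) + sin(sqrt(2)*sin(pi/4 + 2) + pi/4))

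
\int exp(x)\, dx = exp(x) + C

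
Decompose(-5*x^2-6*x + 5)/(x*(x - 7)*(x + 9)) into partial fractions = -173/(72*(x + 9)) - 141/(56*(x - 7)) - 5/(63*x)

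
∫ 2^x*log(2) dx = 2^x + C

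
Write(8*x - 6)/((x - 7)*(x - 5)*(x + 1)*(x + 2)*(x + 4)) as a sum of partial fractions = -19/(297*(x + 4)) + 11/(63*(x + 2)) - 7/(72*(x + 1)) - 17/(378*(x - 5)) + 25/(792*(x - 7))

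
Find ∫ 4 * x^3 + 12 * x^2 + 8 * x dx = x^4 + 4*x^3 + 4*x^2 + C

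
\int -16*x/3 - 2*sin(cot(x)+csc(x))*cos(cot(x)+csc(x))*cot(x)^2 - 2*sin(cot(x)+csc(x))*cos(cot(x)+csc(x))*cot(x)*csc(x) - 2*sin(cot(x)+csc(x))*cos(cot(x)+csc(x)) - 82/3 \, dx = -2*(x + 9)*(4*x + 5)/3 + sin(cot(x) + csc(x))^2 + C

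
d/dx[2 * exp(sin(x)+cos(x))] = 2*sqrt(2)*exp(sin(x))*exp(cos(x))*cos(x + pi/4)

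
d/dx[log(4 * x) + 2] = 1/x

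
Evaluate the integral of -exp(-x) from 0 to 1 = -1 + exp(-1)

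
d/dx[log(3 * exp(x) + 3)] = exp(x)/(exp(x) + 1)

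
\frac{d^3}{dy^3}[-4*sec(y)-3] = 4*(1 - 6/cos(y)^2)*sin(y)/cos(y)^2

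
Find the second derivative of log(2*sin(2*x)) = -4/sin(2*x)^2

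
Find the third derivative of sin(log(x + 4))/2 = (3*sin(log(x + 4)) + cos(log(x + 4)))/(2*x^3 + 24*x^2 + 96*x + 128)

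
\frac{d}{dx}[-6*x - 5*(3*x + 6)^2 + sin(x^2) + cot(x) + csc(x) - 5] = 2*x*cos(x^2) - 90*x - cot(x)^2 - cot(x)*csc(x) - 187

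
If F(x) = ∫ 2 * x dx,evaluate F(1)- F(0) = 1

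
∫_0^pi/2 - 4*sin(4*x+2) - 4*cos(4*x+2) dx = 0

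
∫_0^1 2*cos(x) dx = 2*sin(1)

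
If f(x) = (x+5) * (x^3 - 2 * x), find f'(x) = 4*x^3 + 15*x^2 - 4*x - 10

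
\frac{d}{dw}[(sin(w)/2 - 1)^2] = (sin(w)/2 - 1)*cos(w)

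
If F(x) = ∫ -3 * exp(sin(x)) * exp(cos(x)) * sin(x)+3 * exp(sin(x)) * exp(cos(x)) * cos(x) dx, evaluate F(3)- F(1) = -3*exp(cos(1) + sin(1)) + 3*exp(cos(3) + sin(3))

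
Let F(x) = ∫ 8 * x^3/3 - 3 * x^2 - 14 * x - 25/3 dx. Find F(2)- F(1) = -79/3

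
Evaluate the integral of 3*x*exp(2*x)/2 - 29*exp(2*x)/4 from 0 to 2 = 4 - 5*exp(4)/2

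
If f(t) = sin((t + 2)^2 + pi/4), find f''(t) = -4*t^2*sin(t^2 + 4*t + pi/4 + 4) - 16*t*sin(t^2 + 4*t + pi/4 + 4) - 16*sin(t^2 + 4*t + pi/4 + 4) + 2*cos(t^2 + 4*t + pi/4 + 4)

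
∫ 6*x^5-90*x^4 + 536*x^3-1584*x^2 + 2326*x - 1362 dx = x^6 - 18*x^5 + 134*x^4 - 528*x^3 + 1163*x^2 - 1362*x + C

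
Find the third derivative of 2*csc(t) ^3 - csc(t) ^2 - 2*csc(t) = 2*(-1 - 4/sin(t) + 33/sin(t)^2 + 12/sin(t)^3 - 60/sin(t)^4)*cos(t)/sin(t)^2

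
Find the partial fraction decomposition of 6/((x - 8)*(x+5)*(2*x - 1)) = -8/(55*(2*x - 1)) + 6/(143*(x + 5)) + 2/(65*(x - 8))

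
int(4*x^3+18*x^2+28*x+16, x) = x^4 + 6*x^3 + 14*x^2 + 16*x + C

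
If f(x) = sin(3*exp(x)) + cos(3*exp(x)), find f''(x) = 3*sqrt(2)*(-3*exp(x)*sin(3*exp(x) + pi/4) + cos(3*exp(x) + pi/4))*exp(x)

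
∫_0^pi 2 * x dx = pi^2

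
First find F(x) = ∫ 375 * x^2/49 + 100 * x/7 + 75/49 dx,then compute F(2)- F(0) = 2550/49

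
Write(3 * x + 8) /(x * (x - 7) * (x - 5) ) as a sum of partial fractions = -23/(10*(x - 5)) + 29/(14*(x - 7)) + 8/(35*x)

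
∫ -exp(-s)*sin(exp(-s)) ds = -cos(exp(-s)) + C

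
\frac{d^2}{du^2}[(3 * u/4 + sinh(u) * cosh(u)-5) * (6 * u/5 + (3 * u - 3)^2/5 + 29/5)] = 18*u^2*sinh(2*u)/5 - 24*u*sinh(2*u)/5 + 36*u*cosh(2*u)/5 + 81*u/10 + 17*sinh(2*u) - 24*cosh(2*u)/5 - 108/5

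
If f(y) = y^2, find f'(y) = 2*y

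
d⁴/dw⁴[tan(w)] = 24*tan(w)^5 + 40*tan(w)^3 + 16*tan(w)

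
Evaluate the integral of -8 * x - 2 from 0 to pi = -4*pi^2 - 2*pi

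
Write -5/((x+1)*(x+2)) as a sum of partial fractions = 5/(x + 2) - 5/(x + 1)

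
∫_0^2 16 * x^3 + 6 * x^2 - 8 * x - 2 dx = 60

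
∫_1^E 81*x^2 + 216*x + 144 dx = -343 + (4 + 3*E)^3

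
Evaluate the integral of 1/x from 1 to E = 1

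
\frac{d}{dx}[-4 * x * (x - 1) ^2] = -12*x^2 + 16*x - 4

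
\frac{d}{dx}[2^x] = 2^x*log(2)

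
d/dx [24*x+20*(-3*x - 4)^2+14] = 360*x + 504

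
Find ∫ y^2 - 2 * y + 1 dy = y^3/3 - y^2 + y + C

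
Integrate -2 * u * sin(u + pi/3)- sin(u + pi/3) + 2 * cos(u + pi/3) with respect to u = (2*u + 1)*cos(u + pi/3) + C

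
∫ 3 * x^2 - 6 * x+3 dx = x^3 - 3*x^2 + 3*x + C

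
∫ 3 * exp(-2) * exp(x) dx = 3*exp(x - 2) + C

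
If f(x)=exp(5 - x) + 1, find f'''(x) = -exp(5 - x)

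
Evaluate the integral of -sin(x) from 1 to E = cos(E) - cos(1)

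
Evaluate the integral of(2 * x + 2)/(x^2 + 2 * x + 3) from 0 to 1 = -log(3) + log(6)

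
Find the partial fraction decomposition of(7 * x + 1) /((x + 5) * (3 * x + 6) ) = 34/(9*(x + 5)) - 13/(9*(x + 2))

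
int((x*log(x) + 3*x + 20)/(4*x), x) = (x + 20)*(log(x) + 2)/4 + C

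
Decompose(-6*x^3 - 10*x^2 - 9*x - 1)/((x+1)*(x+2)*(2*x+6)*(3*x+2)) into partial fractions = 9/(8*(3*x + 2)) - 7/(2*(x + 3)) + 25/(8*(x + 2)) - 1/(x + 1)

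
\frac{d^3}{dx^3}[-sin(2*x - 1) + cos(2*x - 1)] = 8*sin(2*x - 1) + 8*cos(2*x - 1)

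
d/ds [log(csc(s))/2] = -cot(s)/2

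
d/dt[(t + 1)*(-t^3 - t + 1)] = -4*t^3 - 3*t^2 - 2*t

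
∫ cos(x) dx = sin(x) + C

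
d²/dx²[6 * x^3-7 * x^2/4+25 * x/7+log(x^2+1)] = (72*x^5 - 7*x^4 + 144*x^3 - 18*x^2 + 72*x - 3)/(2*x^4 + 4*x^2 + 2)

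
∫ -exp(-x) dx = exp(-x) + C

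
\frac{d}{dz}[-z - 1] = -1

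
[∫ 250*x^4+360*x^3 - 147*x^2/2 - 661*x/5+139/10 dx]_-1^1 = 394/5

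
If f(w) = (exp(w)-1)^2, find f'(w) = 2*exp(2*w) - 2*exp(w)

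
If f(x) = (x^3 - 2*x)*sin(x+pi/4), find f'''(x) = -x^3*cos(x + pi/4) - 9*x^2*sin(x + pi/4) + 20*x*cos(x + pi/4) + 12*sin(x + pi/4)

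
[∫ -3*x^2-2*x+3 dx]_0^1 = 1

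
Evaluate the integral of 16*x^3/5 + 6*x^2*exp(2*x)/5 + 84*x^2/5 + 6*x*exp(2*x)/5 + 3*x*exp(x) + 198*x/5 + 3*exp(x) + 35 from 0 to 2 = 6*exp(2) + 12*exp(4)/5 + 1034/5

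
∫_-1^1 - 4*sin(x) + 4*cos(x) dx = 8*sin(1)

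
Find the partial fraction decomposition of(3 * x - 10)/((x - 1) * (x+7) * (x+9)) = -37/(20*(x + 9)) + 31/(16*(x + 7)) - 7/(80*(x - 1))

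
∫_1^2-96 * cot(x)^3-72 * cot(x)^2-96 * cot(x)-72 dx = -72*cot(1) + 72*cot(2) - 48*cot(1)^2 + 48*cot(2)^2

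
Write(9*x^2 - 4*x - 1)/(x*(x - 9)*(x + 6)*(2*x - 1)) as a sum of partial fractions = 6/(221*(2*x - 1)) - 347/(1170*(x + 6)) + 692/(2295*(x - 9)) - 1/(54*x)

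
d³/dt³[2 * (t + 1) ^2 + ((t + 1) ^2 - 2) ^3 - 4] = 120*t^3 + 360*t^2 + 216*t - 24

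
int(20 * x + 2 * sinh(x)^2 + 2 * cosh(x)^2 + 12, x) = 10*x^2 + 12*x + sinh(2*x) + C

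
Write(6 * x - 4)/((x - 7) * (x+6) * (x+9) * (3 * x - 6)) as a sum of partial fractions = 29/(792*(x + 9)) - 5/(117*(x + 6)) - 1/(165*(x - 2)) + 19/(1560*(x - 7))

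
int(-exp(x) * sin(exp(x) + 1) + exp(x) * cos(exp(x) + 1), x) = sqrt(2)*sin(exp(x) + pi/4 + 1) + C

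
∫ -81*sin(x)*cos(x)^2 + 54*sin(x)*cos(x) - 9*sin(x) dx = (3*cos(x) - 1)^3 + C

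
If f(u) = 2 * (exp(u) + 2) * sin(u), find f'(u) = 2*sqrt(2)*exp(u)*sin(u + pi/4) + 4*cos(u)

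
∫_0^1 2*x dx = 1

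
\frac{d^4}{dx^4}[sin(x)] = sin(x)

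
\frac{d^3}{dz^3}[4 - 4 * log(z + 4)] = -8/(z^3 + 12*z^2 + 48*z + 64)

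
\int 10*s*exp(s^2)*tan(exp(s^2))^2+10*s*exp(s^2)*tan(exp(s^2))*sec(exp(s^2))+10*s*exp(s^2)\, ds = 5*tan(exp(s^2)) + 5/cos(exp(s^2)) + C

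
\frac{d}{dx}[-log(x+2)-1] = -1/(x + 2)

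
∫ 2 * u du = u^2 + C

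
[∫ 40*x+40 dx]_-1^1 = 80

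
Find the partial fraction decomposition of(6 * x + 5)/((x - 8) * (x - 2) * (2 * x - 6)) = 17/(12*(x - 2)) - 23/(10*(x - 3)) + 53/(60*(x - 8))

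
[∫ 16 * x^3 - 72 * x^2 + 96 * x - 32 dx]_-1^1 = -112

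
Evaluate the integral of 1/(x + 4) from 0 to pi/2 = -log(4) + log(pi/2 + 4)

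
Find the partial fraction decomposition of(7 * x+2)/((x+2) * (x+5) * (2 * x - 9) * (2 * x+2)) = 134/(2717*(2*x - 9)) + 11/(152*(x + 5)) - 2/(13*(x + 2)) + 5/(88*(x + 1))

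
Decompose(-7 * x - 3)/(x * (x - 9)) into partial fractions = -22/(3*(x - 9)) + 1/(3*x)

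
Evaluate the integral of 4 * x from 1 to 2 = 6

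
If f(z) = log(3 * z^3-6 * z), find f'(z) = (3*z^2 - 2)/(z^3 - 2*z)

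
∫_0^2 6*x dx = 12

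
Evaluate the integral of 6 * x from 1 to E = -3 + 3*exp(2)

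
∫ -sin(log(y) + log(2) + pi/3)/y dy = cos(log(2*y) + pi/3) + C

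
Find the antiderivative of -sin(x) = cos(x) + C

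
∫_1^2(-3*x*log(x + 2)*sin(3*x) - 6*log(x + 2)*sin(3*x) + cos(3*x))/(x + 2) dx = -log(3)*cos(3) + log(4)*cos(6)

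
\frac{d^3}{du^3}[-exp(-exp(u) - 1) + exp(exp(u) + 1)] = (exp(3*u) - 3*exp(2*u) + exp(u) + exp(u + 2*exp(u) + 2) + 3*exp(2*u + 2*exp(u) + 2) + exp(3*u + 2*exp(u) + 2))*exp(-exp(u) - 1)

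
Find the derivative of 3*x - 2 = 3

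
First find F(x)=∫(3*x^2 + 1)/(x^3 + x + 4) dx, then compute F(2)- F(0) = -log(4) + log(14)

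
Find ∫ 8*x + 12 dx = 4*x^2 + 12*x + C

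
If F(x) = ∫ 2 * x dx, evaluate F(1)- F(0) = 1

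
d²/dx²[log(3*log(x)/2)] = (-log(x) - 1)/(x^2*log(x)^2)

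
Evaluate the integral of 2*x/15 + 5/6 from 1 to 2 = 31/30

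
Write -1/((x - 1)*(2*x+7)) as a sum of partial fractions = 2/(9*(2*x + 7)) - 1/(9*(x - 1))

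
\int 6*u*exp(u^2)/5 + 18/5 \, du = 18*u/5 + 3*exp(u^2)/5 + C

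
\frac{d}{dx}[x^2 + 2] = 2*x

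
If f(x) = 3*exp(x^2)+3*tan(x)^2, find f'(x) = 6*x*exp(x^2) + 6*sin(x)/cos(x)^3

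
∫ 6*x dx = 3*x^2 + C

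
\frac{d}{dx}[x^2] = 2*x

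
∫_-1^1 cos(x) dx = 2*sin(1)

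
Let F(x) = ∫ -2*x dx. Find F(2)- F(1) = -3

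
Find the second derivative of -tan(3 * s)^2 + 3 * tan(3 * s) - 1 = -54*tan(3*s)^4 + 54*tan(3*s)^3 - 72*tan(3*s)^2 + 54*tan(3*s) - 18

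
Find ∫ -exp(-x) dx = exp(-x) + C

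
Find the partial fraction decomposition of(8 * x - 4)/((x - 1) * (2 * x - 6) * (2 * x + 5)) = -48/(77*(2*x + 5)) - 1/(7*(x - 1)) + 5/(11*(x - 3))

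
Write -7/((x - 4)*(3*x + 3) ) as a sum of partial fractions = 7/(15*(x + 1)) - 7/(15*(x - 4))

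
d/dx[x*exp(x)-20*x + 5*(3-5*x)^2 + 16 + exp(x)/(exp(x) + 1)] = (x*exp(3*x) + 252*x*exp(2*x) + 501*x*exp(x) + 250*x + exp(3*x) - 168*exp(2*x) - 338*exp(x) - 170)/(exp(2*x) + 2*exp(x) + 1)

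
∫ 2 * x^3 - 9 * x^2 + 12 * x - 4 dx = x^4/2 - 3*x^3 + 6*x^2 - 4*x + C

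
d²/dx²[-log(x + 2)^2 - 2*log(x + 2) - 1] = 2*log(x + 2)/(x^2 + 4*x + 4)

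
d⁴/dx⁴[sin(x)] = sin(x)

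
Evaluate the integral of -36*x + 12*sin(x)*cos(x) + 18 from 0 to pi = -18*pi^2 + 18*pi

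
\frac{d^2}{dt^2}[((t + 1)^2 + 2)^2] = 12*t^2 + 24*t + 20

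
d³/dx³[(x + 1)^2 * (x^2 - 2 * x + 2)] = 24*x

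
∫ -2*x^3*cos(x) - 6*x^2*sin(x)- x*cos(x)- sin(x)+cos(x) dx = (-2*x^3 - x + 1)*sin(x) + C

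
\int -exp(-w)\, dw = exp(-w) + C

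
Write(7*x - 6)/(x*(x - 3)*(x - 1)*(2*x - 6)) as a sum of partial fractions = 1/(8*(x - 1)) - 11/(24*(x - 3)) + 5/(4*(x - 3)^2) + 1/(3*x)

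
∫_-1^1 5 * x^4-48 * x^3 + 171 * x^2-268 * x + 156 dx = 428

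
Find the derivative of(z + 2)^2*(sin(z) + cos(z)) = -z^2*sin(z) + z^2*cos(z) - 2*z*sin(z) + 6*z*cos(z) + 8*cos(z)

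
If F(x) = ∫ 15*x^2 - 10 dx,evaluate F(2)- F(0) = 20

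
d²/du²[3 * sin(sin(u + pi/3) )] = -3*sin(u + pi/3)*cos(sin(u + pi/3)) - 3*sin(sin(u + pi/3))*cos(u + pi/3)^2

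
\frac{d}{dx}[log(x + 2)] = 1/(x + 2)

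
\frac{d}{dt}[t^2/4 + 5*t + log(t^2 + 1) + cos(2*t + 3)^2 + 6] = (t^3 - 4*t^2*sin(4*t + 6) + 10*t^2 + 5*t - 4*sin(4*t + 6) + 10)/(2*t^2 + 2)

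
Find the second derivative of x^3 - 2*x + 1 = 6*x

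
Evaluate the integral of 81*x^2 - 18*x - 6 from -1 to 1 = 42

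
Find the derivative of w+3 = 1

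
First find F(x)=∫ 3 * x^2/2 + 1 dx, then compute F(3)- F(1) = 15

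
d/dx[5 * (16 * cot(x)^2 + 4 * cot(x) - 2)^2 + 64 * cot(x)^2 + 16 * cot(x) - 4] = -5120*cot(x)^5 - 1920*cot(x)^4 - 4768*cot(x)^3 - 1856*cot(x)^2 + 352*cot(x) + 64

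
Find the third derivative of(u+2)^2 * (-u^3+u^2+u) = -60*u^2 - 72*u + 6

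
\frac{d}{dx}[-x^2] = -2*x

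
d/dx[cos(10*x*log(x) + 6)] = -10*(log(x) + 1)*sin(2*(5*x*log(x) + 3))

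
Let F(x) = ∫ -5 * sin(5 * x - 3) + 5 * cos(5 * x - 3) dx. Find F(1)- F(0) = cos(2) + sin(3) + sin(2) - cos(3)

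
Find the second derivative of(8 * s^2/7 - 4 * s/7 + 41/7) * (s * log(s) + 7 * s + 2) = (48*s^2*log(s) + 376*s^2 - 8*s*log(s) - 36*s + 41)/(7*s)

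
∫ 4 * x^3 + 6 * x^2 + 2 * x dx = x^4 + 2*x^3 + x^2 + C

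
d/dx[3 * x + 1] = 3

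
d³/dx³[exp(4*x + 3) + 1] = 64*exp(4*x + 3)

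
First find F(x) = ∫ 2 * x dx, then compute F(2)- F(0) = 4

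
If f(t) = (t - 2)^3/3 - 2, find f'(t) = t^2 - 4*t + 4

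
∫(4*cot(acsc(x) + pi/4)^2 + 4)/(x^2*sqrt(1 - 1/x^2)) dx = 4*cot(acsc(x) + pi/4) + C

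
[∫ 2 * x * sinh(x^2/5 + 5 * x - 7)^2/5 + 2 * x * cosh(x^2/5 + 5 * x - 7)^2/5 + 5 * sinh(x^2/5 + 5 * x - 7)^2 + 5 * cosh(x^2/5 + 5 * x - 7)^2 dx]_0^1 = -sinh(18/5)/2 + sinh(14)/2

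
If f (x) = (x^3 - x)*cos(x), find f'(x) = -x^3*sin(x) + 3*x^2*cos(x) + x*sin(x) - cos(x)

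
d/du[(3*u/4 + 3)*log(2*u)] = (3*u*log(u) + 3*u*log(2) + 3*u + 12)/(4*u)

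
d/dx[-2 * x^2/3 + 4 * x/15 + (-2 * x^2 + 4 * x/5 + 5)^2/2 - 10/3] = 8*x^3 - 24*x^2/5 - 1552*x/75 + 64/15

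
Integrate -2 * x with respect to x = -x^2 + C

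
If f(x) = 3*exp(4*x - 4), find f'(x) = 12*exp(4*x - 4)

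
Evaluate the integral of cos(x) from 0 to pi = 0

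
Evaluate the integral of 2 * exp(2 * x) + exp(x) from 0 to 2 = -3*exp(2) - 6 + (2 + exp(2))^2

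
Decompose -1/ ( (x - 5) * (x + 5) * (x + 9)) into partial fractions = -1/(56*(x + 9)) + 1/(40*(x + 5)) - 1/(140*(x - 5))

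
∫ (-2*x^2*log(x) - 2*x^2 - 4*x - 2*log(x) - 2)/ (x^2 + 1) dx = -2*x*log(x) - 2*log(x^2 + 1) + C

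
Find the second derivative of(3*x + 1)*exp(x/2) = 3*x*exp(x/2)/4 + 13*exp(x/2)/4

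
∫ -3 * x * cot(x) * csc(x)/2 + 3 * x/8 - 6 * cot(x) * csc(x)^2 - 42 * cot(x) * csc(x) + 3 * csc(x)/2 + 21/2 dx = 3*x/2 + 3*(x + 4*csc(x) + 24)^2/16 + 6*csc(x) + C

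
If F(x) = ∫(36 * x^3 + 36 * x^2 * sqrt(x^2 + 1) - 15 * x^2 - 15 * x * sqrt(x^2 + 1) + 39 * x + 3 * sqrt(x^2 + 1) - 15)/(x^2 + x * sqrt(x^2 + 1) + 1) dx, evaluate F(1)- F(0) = 3*log(1 + sqrt(2)) + 3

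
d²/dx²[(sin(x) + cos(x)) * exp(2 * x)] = (-sin(x) + 7*cos(x))*exp(2*x)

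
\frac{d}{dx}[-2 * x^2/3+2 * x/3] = 2/3 - 4*x/3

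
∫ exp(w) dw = exp(w) + C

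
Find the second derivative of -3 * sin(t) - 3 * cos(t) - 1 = 3*sin(t) + 3*cos(t)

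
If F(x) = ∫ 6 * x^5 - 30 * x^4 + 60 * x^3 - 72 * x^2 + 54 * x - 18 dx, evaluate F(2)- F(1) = -3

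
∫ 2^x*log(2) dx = 2^x + C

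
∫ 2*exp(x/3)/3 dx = 2*exp(x/3) + C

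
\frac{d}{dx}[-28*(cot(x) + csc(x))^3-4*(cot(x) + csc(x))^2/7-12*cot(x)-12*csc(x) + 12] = 8*(cos(x)^2/7 + 2*cos(x)/7 + 1/7 + 9*cos(x)^3/sin(x) + 30*cos(x)^2/sin(x) + 33*cos(x)/sin(x) + 12/sin(x))/sin(x)^3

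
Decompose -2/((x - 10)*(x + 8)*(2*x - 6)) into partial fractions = -1/(198*(x + 8)) + 1/(77*(x - 3)) - 1/(126*(x - 10))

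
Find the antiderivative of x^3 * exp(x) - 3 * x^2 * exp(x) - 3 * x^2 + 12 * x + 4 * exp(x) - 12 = (x - 2)^3*(exp(x) - 1) + C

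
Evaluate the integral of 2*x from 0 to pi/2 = pi^2/4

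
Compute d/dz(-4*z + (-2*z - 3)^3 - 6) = -24*z^2 - 72*z - 58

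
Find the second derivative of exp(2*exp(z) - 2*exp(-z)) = (4*exp(2*exp(z) - 2*exp(-z)) - 2*exp(z + 2*exp(z) - 2*exp(-z)) + 8*exp(2*z + 2*exp(z) - 2*exp(-z)) + 2*exp(3*z + 2*exp(z) - 2*exp(-z)) + 4*exp(4*z + 2*exp(z) - 2*exp(-z)))*exp(-2*z)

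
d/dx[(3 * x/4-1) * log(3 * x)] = (3*x*log(x) + 3*x + 3*x*log(3) - 4)/(4*x)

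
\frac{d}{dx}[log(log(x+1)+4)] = 1/(x*log(x + 1) + 4*x + log(x + 1) + 4)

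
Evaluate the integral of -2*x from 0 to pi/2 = -pi^2/4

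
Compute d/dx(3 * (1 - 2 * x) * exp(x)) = -6*x*exp(x) - 3*exp(x)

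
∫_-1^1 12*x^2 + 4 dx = 16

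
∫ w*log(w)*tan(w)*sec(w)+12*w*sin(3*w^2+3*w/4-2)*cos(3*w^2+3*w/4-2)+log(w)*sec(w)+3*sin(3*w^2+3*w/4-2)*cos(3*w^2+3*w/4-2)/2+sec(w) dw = w*log(w)*sec(w) + sin(3*w^2 + 3*w/4 - 2)^2 + C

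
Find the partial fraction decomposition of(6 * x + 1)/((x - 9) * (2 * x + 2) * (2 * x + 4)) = -1/(4*(x + 2)) + 1/(8*(x + 1)) + 1/(8*(x - 9))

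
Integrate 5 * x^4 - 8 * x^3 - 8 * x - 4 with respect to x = x^5 - 2*x^4 - 4*x^2 - 4*x + C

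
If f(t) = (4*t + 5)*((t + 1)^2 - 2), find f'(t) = 12*t^2 + 26*t + 6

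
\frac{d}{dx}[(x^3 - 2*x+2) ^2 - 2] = 6*x^5 - 16*x^3 + 12*x^2 + 8*x - 8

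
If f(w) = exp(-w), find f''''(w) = exp(-w)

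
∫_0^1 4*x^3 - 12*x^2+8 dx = 5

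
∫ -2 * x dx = -x^2 + C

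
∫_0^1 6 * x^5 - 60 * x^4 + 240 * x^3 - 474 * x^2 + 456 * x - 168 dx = -49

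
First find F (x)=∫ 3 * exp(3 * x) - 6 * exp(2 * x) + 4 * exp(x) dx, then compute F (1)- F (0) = -1 + E + (-1 + E)^3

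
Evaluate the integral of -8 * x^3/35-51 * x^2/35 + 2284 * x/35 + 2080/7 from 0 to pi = 345 + (-23 - pi)*(2*pi/7 + 3)*(-5*pi + pi^2/5 + 5)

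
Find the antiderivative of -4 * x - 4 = -2*x^2 - 4*x + C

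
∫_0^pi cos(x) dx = 0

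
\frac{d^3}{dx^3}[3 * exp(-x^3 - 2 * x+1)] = (-81*x^6 - 162*x^4 + 162*x^3 - 108*x^2 + 108*x - 42)*exp(-x^3 - 2*x + 1)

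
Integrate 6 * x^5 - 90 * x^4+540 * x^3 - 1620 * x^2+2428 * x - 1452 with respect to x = x^6 - 18*x^5 + 135*x^4 - 540*x^3 + 1214*x^2 - 1452*x + C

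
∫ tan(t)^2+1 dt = tan(t) + C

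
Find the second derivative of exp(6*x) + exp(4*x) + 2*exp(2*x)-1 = 36*exp(6*x) + 16*exp(4*x) + 8*exp(2*x)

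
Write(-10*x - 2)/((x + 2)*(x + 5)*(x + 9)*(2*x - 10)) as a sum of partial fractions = -11/(98*(x + 9)) + 1/(5*(x + 5)) - 3/(49*(x + 2)) - 13/(490*(x - 5))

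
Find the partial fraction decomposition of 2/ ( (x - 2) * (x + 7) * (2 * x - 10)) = 1/(108*(x + 7)) - 1/(27*(x - 2)) + 1/(36*(x - 5))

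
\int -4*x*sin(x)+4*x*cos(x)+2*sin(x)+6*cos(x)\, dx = 2*sqrt(2)*(2*x + 1)*sin(x + pi/4) + C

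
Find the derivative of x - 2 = 1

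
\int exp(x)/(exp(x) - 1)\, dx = log(3*exp(x) - 3) + C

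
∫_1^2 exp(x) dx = -E + exp(2)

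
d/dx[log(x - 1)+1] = 1/(x - 1)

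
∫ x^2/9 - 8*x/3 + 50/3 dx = x^3/27 - 4*x^2/3 + 50*x/3 + C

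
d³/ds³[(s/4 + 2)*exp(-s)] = (-s - 5)*exp(-s)/4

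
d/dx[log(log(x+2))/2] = 1/(2*x*log(x + 2) + 4*log(x + 2))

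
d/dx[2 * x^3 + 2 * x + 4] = 6*x^2 + 2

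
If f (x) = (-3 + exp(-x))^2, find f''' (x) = (6*exp(x) - 8)*exp(-2*x)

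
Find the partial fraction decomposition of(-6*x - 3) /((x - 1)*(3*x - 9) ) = 3/(2*(x - 1)) - 7/(2*(x - 3))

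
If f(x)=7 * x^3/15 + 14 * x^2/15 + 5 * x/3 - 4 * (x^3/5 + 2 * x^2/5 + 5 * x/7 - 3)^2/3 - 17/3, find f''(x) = -8*x^4/5 - 64*x^3/15 - 1248*x^2/175 + 274*x/35 + 1692/245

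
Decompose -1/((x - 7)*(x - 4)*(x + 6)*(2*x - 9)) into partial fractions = 8/(105*(2*x - 9)) + 1/(2730*(x + 6)) - 1/(30*(x - 4)) - 1/(195*(x - 7))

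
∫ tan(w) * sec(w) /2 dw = sec(w)/2 + C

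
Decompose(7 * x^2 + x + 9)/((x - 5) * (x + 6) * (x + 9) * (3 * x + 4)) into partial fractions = -543/(6118*(3*x + 4)) - 27/(46*(x + 9)) + 85/(154*(x + 6)) + 27/(418*(x - 5))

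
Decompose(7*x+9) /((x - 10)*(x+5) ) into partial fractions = 26/(15*(x + 5)) + 79/(15*(x - 10))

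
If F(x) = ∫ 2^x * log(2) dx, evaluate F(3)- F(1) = 6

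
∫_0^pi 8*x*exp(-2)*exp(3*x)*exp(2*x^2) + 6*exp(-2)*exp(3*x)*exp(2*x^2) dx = -2*exp(-2) + 2*exp(-2 + 3*pi + 2*pi^2)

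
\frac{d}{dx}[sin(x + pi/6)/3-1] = cos(x + pi/6)/3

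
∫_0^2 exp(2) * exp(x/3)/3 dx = -exp(2) + exp(8/3)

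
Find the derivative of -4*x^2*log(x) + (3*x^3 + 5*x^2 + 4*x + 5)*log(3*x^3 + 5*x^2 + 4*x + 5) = 9*x^2*log(3*x^3 + 5*x^2 + 4*x + 5) + 9*x^2 - 8*x*log(x) + 10*x*log(3*x^3 + 5*x^2 + 4*x + 5) + 6*x + 4*log(3*x^3 + 5*x^2 + 4*x + 5) + 4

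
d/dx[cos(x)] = -sin(x)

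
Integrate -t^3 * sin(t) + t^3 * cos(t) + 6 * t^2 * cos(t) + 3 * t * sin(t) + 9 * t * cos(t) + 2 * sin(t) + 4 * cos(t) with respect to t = sqrt(2)*(t + 1)^3*sin(t + pi/4) + C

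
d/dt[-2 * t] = -2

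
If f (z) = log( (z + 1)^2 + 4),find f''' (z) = (4*z^3 + 12*z^2 - 36*z - 44)/(z^6 + 6*z^5 + 27*z^4 + 68*z^3 + 135*z^2 + 150*z + 125)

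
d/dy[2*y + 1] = 2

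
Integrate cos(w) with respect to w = sin(w) + C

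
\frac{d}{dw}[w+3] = 1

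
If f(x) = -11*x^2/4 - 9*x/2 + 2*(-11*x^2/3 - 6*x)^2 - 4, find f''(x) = 968*x^2/3 + 528*x + 277/2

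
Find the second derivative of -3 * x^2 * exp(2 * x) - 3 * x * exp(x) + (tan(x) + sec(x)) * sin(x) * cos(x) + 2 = -12*x^2*exp(2*x) - 24*x*exp(2*x) - 3*x*exp(x) - 6*exp(2*x) - 6*exp(x) - sin(x) + 2*cos(2*x)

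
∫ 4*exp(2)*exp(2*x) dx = 2*exp(2*x + 2) + C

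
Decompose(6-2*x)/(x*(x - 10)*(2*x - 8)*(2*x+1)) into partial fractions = -4/(27*(2*x + 1)) + 1/(216*(x - 4)) - 1/(180*(x - 10)) + 3/(40*x)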